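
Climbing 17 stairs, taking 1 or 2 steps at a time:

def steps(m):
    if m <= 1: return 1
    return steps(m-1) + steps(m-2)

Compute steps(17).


Building up from base cases:
steps(0) = 1
steps(1) = 1
steps(2) = steps(1) + steps(0) = 1 + 1 = 2
steps(3) = steps(2) + steps(1) = 2 + 1 = 3
steps(4) = steps(3) + steps(2) = 3 + 2 = 5
steps(5) = steps(4) + steps(3) = 5 + 3 = 8
steps(6) = steps(5) + steps(4) = 8 + 5 = 13
steps(7) = steps(6) + steps(5) = 13 + 8 = 21
steps(8) = steps(7) + steps(6) = 21 + 13 = 34
steps(9) = steps(8) + steps(7) = 34 + 21 = 55
steps(10) = steps(9) + steps(8) = 55 + 34 = 89
steps(11) = steps(10) + steps(9) = 89 + 55 = 144
steps(12) = steps(11) + steps(10) = 144 + 89 = 233
steps(13) = steps(12) + steps(11) = 233 + 144 = 377
steps(14) = steps(13) + steps(12) = 377 + 233 = 610
steps(15) = steps(14) + steps(13) = 610 + 377 = 987
steps(16) = steps(15) + steps(14) = 987 + 610 = 1597
steps(17) = steps(16) + steps(15) = 1597 + 987 = 2584

2584


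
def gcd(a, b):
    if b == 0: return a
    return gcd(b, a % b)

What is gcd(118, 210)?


gcd(118, 210) = gcd(210, 118)
gcd(210, 118) = gcd(118, 92)
gcd(118, 92) = gcd(92, 26)
gcd(92, 26) = gcd(26, 14)
gcd(26, 14) = gcd(14, 12)
gcd(14, 12) = gcd(12, 2)
gcd(12, 2) = gcd(2, 0)
gcd(2, 0) = 2  (base case)

2


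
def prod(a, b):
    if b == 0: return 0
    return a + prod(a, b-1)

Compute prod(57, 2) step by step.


prod(57, 2) = 57 + prod(57, 1)
prod(57, 1) = 57 + prod(57, 0)
prod(57, 0) = 0  (base case)
Total: 57 + 57 + 0 = 114

114


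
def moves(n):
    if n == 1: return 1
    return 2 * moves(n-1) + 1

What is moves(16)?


moves(16) = 2 * moves(15) + 1
moves(15) = 2 * moves(14) + 1
moves(14) = 2 * moves(13) + 1
moves(13) = 2 * moves(12) + 1
moves(12) = 2 * moves(11) + 1
moves(11) = 2 * moves(10) + 1
moves(10) = 2 * moves(9) + 1
moves(9) = 2 * moves(8) + 1
moves(8) = 2 * moves(7) + 1
moves(7) = 2 * moves(6) + 1
moves(6) = 2 * moves(5) + 1
moves(5) = 2 * moves(4) + 1
moves(4) = 2 * moves(3) + 1
moves(3) = 2 * moves(2) + 1
moves(2) = 2 * moves(1) + 1
moves(1) = 1  (base case)
moves(2) = 2 * 1 + 1 = 3
moves(3) = 2 * 3 + 1 = 7
moves(4) = 2 * 7 + 1 = 15
moves(5) = 2 * 15 + 1 = 31
moves(6) = 2 * 31 + 1 = 63
moves(7) = 2 * 63 + 1 = 127
moves(8) = 2 * 127 + 1 = 255
moves(9) = 2 * 255 + 1 = 511
moves(10) = 2 * 511 + 1 = 1023
moves(11) = 2 * 1023 + 1 = 2047
moves(12) = 2 * 2047 + 1 = 4095
moves(13) = 2 * 4095 + 1 = 8191
moves(14) = 2 * 8191 + 1 = 16383
moves(15) = 2 * 16383 + 1 = 32767
moves(16) = 2 * 32767 + 1 = 65535

65535


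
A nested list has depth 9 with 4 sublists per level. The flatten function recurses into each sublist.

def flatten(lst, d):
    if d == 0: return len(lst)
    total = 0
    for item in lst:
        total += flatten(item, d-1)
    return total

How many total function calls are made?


At depth 0 (root): 1 call
At depth 1: each of 1 parents calls flatten on 4 children = 4 calls
At depth 2: each of 4 parents calls flatten on 4 children = 16 calls
At depth 3: each of 16 parents calls flatten on 4 children = 64 calls
At depth 4: each of 64 parents calls flatten on 4 children = 256 calls
At depth 5: each of 256 parents calls flatten on 4 children = 1024 calls
At depth 6: each of 1024 parents calls flatten on 4 children = 4096 calls
At depth 7: each of 4096 parents calls flatten on 4 children = 16384 calls
At depth 8: each of 16384 parents calls flatten on 4 children = 65536 calls
At depth 9: each of 65536 parents calls flatten on 4 children = 262144 calls
Total: 1 + 4 + 16 + 64 + 256 + 1024 + 4096 + 16384 + 65536 + 262144 = 349525

349525


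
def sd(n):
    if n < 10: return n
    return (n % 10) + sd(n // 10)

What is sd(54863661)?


sd(54863661) = 1 + sd(5486366)
sd(5486366) = 6 + sd(548636)
sd(548636) = 6 + sd(54863)
sd(54863) = 3 + sd(5486)
sd(5486) = 6 + sd(548)
sd(548) = 8 + sd(54)
sd(54) = 4 + sd(5)
sd(5) = 5  (base case)
Total: 1 + 6 + 6 + 3 + 6 + 8 + 4 + 5 = 39

39


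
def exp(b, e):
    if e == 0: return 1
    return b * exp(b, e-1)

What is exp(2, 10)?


exp(2, 10)
= 2 * exp(2, 9)
= 2 * 2 * exp(2, 8)
= 2 * 2 * 2 * exp(2, 7)
= 2 * 2 * 2 * 2 * exp(2, 6)
= 2 * 2 * 2 * 2 * 2 * exp(2, 5)
= 2 * 2 * 2 * 2 * 2 * 2 * exp(2, 4)
= 2 * 2 * 2 * 2 * 2 * 2 * 2 * exp(2, 3)
= 2 * 2 * 2 * 2 * 2 * 2 * 2 * 2 * exp(2, 2)
= 2 * 2 * 2 * 2 * 2 * 2 * 2 * 2 * 2 * exp(2, 1)
= 2 * 2 * 2 * 2 * 2 * 2 * 2 * 2 * 2 * 2 * exp(2, 0)
= 2 * 2 * 2 * 2 * 2 * 2 * 2 * 2 * 2 * 2 * 1
= 1024

1024


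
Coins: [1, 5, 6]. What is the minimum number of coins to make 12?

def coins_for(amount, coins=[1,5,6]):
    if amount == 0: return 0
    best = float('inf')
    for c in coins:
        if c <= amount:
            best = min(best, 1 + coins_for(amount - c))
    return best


Building up with DP:
coins_for(0) = 0
coins_for(1) = min(1+coins_for(0)=1+0=1) = 1
coins_for(2) = min(1+coins_for(1)=1+1=2) = 2
coins_for(3) = min(1+coins_for(2)=1+2=3) = 3
coins_for(4) = min(1+coins_for(3)=1+3=4) = 4
coins_for(5) = min(1+coins_for(4)=1+4=5, 1+coins_for(0)=1+0=1) = 1
coins_for(6) = min(1+coins_for(5)=1+1=2, 1+coins_for(1)=1+1=2, 1+coins_for(0)=1+0=1) = 1
coins_for(7) = min(1+coins_for(6)=1+1=2, 1+coins_for(2)=1+2=3, 1+coins_for(1)=1+1=2) = 2
coins_for(8) = min(1+coins_for(7)=1+2=3, 1+coins_for(3)=1+3=4, 1+coins_for(2)=1+2=3) = 3
coins_for(9) = min(1+coins_for(8)=1+3=4, 1+coins_for(4)=1+4=5, 1+coins_for(3)=1+3=4) = 4
coins_for(10) = min(1+coins_for(9)=1+4=5, 1+coins_for(5)=1+1=2, 1+coins_for(4)=1+4=5) = 2
coins_for(11) = min(1+coins_for(10)=1+2=3, 1+coins_for(6)=1+1=2, 1+coins_for(5)=1+1=2) = 2
coins_for(12) = min(1+coins_for(11)=1+2=3, 1+coins_for(7)=1+2=3, 1+coins_for(6)=1+1=2) = 2

2


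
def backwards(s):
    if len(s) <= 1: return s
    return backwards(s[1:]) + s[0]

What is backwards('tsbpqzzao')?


backwards('tsbpqzzao') = backwards('sbpqzzao') + 't'
backwards('sbpqzzao') = backwards('bpqzzao') + 's'
backwards('bpqzzao') = backwards('pqzzao') + 'b'
backwards('pqzzao') = backwards('qzzao') + 'p'
backwards('qzzao') = backwards('zzao') + 'q'
backwards('zzao') = backwards('zao') + 'z'
backwards('zao') = backwards('ao') + 'z'
backwards('ao') = backwards('o') + 'a'
backwards('o') = 'o'  (base case)
Concatenating: 'o' + 'a' + 'z' + 'z' + 'q' + 'p' + 'b' + 's' + 't' = 'oazzqpbst'

oazzqpbst


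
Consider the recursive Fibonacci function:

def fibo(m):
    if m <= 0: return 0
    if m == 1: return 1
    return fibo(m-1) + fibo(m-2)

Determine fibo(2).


Computing fibo(2) bottom-up:
fibo(0) = 0
fibo(1) = 1
fibo(2) = fibo(1) + fibo(0) = 1 + 0 = 1

1


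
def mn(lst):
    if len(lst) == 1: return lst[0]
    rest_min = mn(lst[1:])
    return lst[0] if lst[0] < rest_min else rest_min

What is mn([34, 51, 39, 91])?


mn([34, 51, 39, 91]): compare 34 with mn([51, 39, 91])
mn([51, 39, 91]): compare 51 with mn([39, 91])
mn([39, 91]): compare 39 with mn([91])
mn([91]) = 91  (base case)
Compare 39 with 91 -> 39
Compare 51 with 39 -> 39
Compare 34 with 39 -> 34

34


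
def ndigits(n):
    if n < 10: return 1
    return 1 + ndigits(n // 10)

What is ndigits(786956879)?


ndigits(786956879) = 1 + ndigits(78695687)
ndigits(78695687) = 1 + ndigits(7869568)
ndigits(7869568) = 1 + ndigits(786956)
ndigits(786956) = 1 + ndigits(78695)
ndigits(78695) = 1 + ndigits(7869)
ndigits(7869) = 1 + ndigits(786)
ndigits(786) = 1 + ndigits(78)
ndigits(78) = 1 + ndigits(7)
ndigits(7) = 1  (base case: 7 < 10)
Unwinding: 1 + 1 + 1 + 1 + 1 + 1 + 1 + 1 + 1 = 9

9


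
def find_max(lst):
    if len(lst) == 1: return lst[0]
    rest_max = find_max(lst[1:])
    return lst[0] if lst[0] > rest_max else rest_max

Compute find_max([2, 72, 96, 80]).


find_max([2, 72, 96, 80]): compare 2 with find_max([72, 96, 80])
find_max([72, 96, 80]): compare 72 with find_max([96, 80])
find_max([96, 80]): compare 96 with find_max([80])
find_max([80]) = 80  (base case)
Compare 96 with 80 -> 96
Compare 72 with 96 -> 96
Compare 2 with 96 -> 96

96


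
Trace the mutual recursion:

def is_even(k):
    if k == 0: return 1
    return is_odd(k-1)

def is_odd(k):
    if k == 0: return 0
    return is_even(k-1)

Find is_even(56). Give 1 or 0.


is_even(56) = is_odd(55)
is_odd(55) = is_even(54)
is_even(54) = is_odd(53)
is_odd(53) = is_even(52)
is_even(52) = is_odd(51)
is_odd(51) = is_even(50)
is_even(50) = is_odd(49)
is_odd(49) = is_even(48)
is_even(48) = is_odd(47)
is_odd(47) = is_even(46)
is_even(46) = is_odd(45)
is_odd(45) = is_even(44)
is_even(44) = is_odd(43)
is_odd(43) = is_even(42)
is_even(42) = is_odd(41)
is_odd(41) = is_even(40)
is_even(40) = is_odd(39)
is_odd(39) = is_even(38)
is_even(38) = is_odd(37)
is_odd(37) = is_even(36)
is_even(36) = is_odd(35)
is_odd(35) = is_even(34)
is_even(34) = is_odd(33)
is_odd(33) = is_even(32)
is_even(32) = is_odd(31)
is_odd(31) = is_even(30)
is_even(30) = is_odd(29)
is_odd(29) = is_even(28)
is_even(28) = is_odd(27)
is_odd(27) = is_even(26)
is_even(26) = is_odd(25)
is_odd(25) = is_even(24)
is_even(24) = is_odd(23)
is_odd(23) = is_even(22)
is_even(22) = is_odd(21)
is_odd(21) = is_even(20)
is_even(20) = is_odd(19)
is_odd(19) = is_even(18)
is_even(18) = is_odd(17)
is_odd(17) = is_even(16)
is_even(16) = is_odd(15)
is_odd(15) = is_even(14)
is_even(14) = is_odd(13)
is_odd(13) = is_even(12)
is_even(12) = is_odd(11)
is_odd(11) = is_even(10)
is_even(10) = is_odd(9)
is_odd(9) = is_even(8)
is_even(8) = is_odd(7)
is_odd(7) = is_even(6)
is_even(6) = is_odd(5)
is_odd(5) = is_even(4)
is_even(4) = is_odd(3)
is_odd(3) = is_even(2)
is_even(2) = is_odd(1)
is_odd(1) = is_even(0)
is_even(0) = 1  (base case)
Result: 1

1


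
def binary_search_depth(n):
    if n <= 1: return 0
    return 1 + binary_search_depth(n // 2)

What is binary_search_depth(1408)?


1408 / 2 = 704
704 / 2 = 352
352 / 2 = 176
176 / 2 = 88
88 / 2 = 44
44 / 2 = 22
22 / 2 = 11
11 / 2 = 5
5 / 2 = 2
2 / 2 = 1
Reached 1 after 10 halvings

10


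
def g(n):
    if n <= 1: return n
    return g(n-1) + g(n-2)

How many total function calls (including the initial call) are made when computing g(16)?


Let C(n) = total calls for g(n)
C(0) = 1, C(1) = 1
C(2) = 1 + C(1) + C(0) = 1 + 1 + 1 = 3
C(3) = 1 + C(2) + C(1) = 1 + 3 + 1 = 5
C(4) = 1 + C(3) + C(2) = 1 + 5 + 3 = 9
C(5) = 1 + C(4) + C(3) = 1 + 9 + 5 = 15
C(6) = 1 + C(5) + C(4) = 1 + 15 + 9 = 25
C(7) = 1 + C(6) + C(5) = 1 + 25 + 15 = 41
C(8) = 1 + C(7) + C(6) = 1 + 41 + 25 = 67
C(9) = 1 + C(8) + C(7) = 1 + 67 + 41 = 109
C(10) = 1 + C(9) + C(8) = 1 + 109 + 67 = 177
C(11) = 1 + C(10) + C(9) = 1 + 177 + 109 = 287
C(12) = 1 + C(11) + C(10) = 1 + 287 + 177 = 465
C(13) = 1 + C(12) + C(11) = 1 + 465 + 287 = 753
C(14) = 1 + C(13) + C(12) = 1 + 753 + 465 = 1219
C(15) = 1 + C(14) + C(13) = 1 + 1219 + 753 = 1973
C(16) = 1 + C(15) + C(14) = 1 + 1973 + 1219 = 3193

3193


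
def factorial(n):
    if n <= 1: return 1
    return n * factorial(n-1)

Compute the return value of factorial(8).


factorial(8)
= 8 * factorial(7)
= 8 * 7 * factorial(6)
= 8 * 7 * 6 * factorial(5)
= 8 * 7 * 6 * 5 * factorial(4)
= 8 * 7 * 6 * 5 * 4 * factorial(3)
= 8 * 7 * 6 * 5 * 4 * 3 * factorial(2)
= 8 * 7 * 6 * 5 * 4 * 3 * 2 * factorial(1)
= 8 * 7 * 6 * 5 * 4 * 3 * 2 * 1
= 40320

40320


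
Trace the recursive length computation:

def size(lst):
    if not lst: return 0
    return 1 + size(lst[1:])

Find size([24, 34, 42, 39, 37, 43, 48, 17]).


size([24, 34, 42, 39, 37, 43, 48, 17]) = 1 + size([34, 42, 39, 37, 43, 48, 17])
size([34, 42, 39, 37, 43, 48, 17]) = 1 + size([42, 39, 37, 43, 48, 17])
size([42, 39, 37, 43, 48, 17]) = 1 + size([39, 37, 43, 48, 17])
size([39, 37, 43, 48, 17]) = 1 + size([37, 43, 48, 17])
size([37, 43, 48, 17]) = 1 + size([43, 48, 17])
size([43, 48, 17]) = 1 + size([48, 17])
size([48, 17]) = 1 + size([17])
size([17]) = 1 + size([])
size([]) = 0  (base case)
Unwinding: 1 + 1 + 1 + 1 + 1 + 1 + 1 + 1 + 0 = 8

8


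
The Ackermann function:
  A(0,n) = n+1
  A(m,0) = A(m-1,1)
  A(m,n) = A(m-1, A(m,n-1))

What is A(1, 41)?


A(1, 41) = A(0, A(1, 40))
  A(1, 40) = A(0, A(1, 39))
    A(1, 39) = A(0, A(1, 38))
      A(1, 38) = A(0, A(1, 37))
        A(1, 37) = A(0, A(1, 36))
          A(1, 36) = A(0, A(1, 35))
          A(1, 35) = A(0, A(1, 34))
          A(1, 34) = A(0, A(1, 33))
          A(1, 33) = A(0, A(1, 32))
          A(1, 32) = A(0, A(1, 31))
          A(1, 31) = A(0, A(1, 30))
          A(1, 30) = A(0, A(1, 29))
          A(1, 29) = A(0, A(1, 28))
          A(1, 28) = A(0, A(1, 27))
          A(1, 27) = A(0, A(1, 26))
          A(1, 26) = A(0, A(1, 25))
          A(1, 25) = A(0, A(1, 24))
          A(1, 24) = A(0, A(1, 23))
          A(1, 23) = A(0, A(1, 22))
          A(1, 22) = A(0, A(1, 21))
          A(1, 21) = A(0, A(1, 20))
          A(1, 20) = A(0, A(1, 19))
          A(1, 19) = A(0, A(1, 18))
          A(1, 18) = A(0, A(1, 17))
          A(1, 17) = A(0, A(1, 16))
... (trace truncated)
Result: A(1, 41) = 43

43


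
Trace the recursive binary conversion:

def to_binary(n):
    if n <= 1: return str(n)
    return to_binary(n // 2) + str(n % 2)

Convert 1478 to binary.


to_binary(1478) = to_binary(739) + '0'
to_binary(739) = to_binary(369) + '1'
to_binary(369) = to_binary(184) + '1'
to_binary(184) = to_binary(92) + '0'
to_binary(92) = to_binary(46) + '0'
to_binary(46) = to_binary(23) + '0'
to_binary(23) = to_binary(11) + '1'
to_binary(11) = to_binary(5) + '1'
to_binary(5) = to_binary(2) + '1'
to_binary(2) = to_binary(1) + '0'
to_binary(1) = '1'  (base case)
Concatenating: '1' + '0' + '1' + '1' + '1' + '0' + '0' + '0' + '1' + '1' + '0' = '10111000110'

10111000110


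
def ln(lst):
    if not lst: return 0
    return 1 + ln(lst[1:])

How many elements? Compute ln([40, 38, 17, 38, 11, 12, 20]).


ln([40, 38, 17, 38, 11, 12, 20]) = 1 + ln([38, 17, 38, 11, 12, 20])
ln([38, 17, 38, 11, 12, 20]) = 1 + ln([17, 38, 11, 12, 20])
ln([17, 38, 11, 12, 20]) = 1 + ln([38, 11, 12, 20])
ln([38, 11, 12, 20]) = 1 + ln([11, 12, 20])
ln([11, 12, 20]) = 1 + ln([12, 20])
ln([12, 20]) = 1 + ln([20])
ln([20]) = 1 + ln([])
ln([]) = 0  (base case)
Unwinding: 1 + 1 + 1 + 1 + 1 + 1 + 1 + 0 = 7

7


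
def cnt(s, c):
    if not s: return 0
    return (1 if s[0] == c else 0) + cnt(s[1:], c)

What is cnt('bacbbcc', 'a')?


s[0]='b' != 'a' -> 0
s[0]='a' == 'a' -> 1
s[0]='c' != 'a' -> 0
s[0]='b' != 'a' -> 0
s[0]='b' != 'a' -> 0
s[0]='c' != 'a' -> 0
s[0]='c' != 'a' -> 0
Sum: 0 + 1 + 0 + 0 + 0 + 0 + 0 = 1

1


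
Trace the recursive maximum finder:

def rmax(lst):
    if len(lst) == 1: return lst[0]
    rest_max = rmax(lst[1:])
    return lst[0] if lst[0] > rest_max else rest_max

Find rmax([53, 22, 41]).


rmax([53, 22, 41]): compare 53 with rmax([22, 41])
rmax([22, 41]): compare 22 with rmax([41])
rmax([41]) = 41  (base case)
Compare 22 with 41 -> 41
Compare 53 with 41 -> 53

53


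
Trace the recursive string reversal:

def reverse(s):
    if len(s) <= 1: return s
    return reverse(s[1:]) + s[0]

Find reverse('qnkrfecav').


reverse('qnkrfecav') = reverse('nkrfecav') + 'q'
reverse('nkrfecav') = reverse('krfecav') + 'n'
reverse('krfecav') = reverse('rfecav') + 'k'
reverse('rfecav') = reverse('fecav') + 'r'
reverse('fecav') = reverse('ecav') + 'f'
reverse('ecav') = reverse('cav') + 'e'
reverse('cav') = reverse('av') + 'c'
reverse('av') = reverse('v') + 'a'
reverse('v') = 'v'  (base case)
Concatenating: 'v' + 'a' + 'c' + 'e' + 'f' + 'r' + 'k' + 'n' + 'q' = 'vacefrknq'

vacefrknq


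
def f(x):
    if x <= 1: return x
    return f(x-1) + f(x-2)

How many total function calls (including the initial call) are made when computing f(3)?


Let C(n) = total calls for f(n)
C(0) = 1, C(1) = 1
C(2) = 1 + C(1) + C(0) = 1 + 1 + 1 = 3
C(3) = 1 + C(2) + C(1) = 1 + 3 + 1 = 5

5


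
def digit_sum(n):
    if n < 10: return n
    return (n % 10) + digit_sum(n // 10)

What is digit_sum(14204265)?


digit_sum(14204265) = 5 + digit_sum(1420426)
digit_sum(1420426) = 6 + digit_sum(142042)
digit_sum(142042) = 2 + digit_sum(14204)
digit_sum(14204) = 4 + digit_sum(1420)
digit_sum(1420) = 0 + digit_sum(142)
digit_sum(142) = 2 + digit_sum(14)
digit_sum(14) = 4 + digit_sum(1)
digit_sum(1) = 1  (base case)
Total: 5 + 6 + 2 + 4 + 0 + 2 + 4 + 1 = 24

24


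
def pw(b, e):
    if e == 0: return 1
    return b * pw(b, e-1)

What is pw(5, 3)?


pw(5, 3)
= 5 * pw(5, 2)
= 5 * 5 * pw(5, 1)
= 5 * 5 * 5 * pw(5, 0)
= 5 * 5 * 5 * 1
= 125

125


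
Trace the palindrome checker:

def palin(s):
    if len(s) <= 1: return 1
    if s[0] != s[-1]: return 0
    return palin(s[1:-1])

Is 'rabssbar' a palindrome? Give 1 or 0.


palin('rabssbar'): s[0]='r' == s[-1]='r' -> check palin('abssba')
palin('abssba'): s[0]='a' == s[-1]='a' -> check palin('bssb')
palin('bssb'): s[0]='b' == s[-1]='b' -> check palin('ss')
palin('ss'): s[0]='s' == s[-1]='s' -> check palin('')
palin(''): len <= 1 -> return 1  (base case)
Result: 1 (palindrome)

1


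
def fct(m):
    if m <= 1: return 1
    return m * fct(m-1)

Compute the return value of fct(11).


fct(11)
= 11 * fct(10)
= 11 * 10 * fct(9)
= 11 * 10 * 9 * fct(8)
= 11 * 10 * 9 * 8 * fct(7)
= 11 * 10 * 9 * 8 * 7 * fct(6)
= 11 * 10 * 9 * 8 * 7 * 6 * fct(5)
= 11 * 10 * 9 * 8 * 7 * 6 * 5 * fct(4)
= 11 * 10 * 9 * 8 * 7 * 6 * 5 * 4 * fct(3)
= 11 * 10 * 9 * 8 * 7 * 6 * 5 * 4 * 3 * fct(2)
= 11 * 10 * 9 * 8 * 7 * 6 * 5 * 4 * 3 * 2 * fct(1)
= 11 * 10 * 9 * 8 * 7 * 6 * 5 * 4 * 3 * 2 * 1
= 39916800

39916800


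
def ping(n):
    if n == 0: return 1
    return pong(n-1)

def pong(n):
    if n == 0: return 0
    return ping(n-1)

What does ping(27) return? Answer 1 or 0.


ping(27) = pong(26)
pong(26) = ping(25)
ping(25) = pong(24)
pong(24) = ping(23)
ping(23) = pong(22)
pong(22) = ping(21)
ping(21) = pong(20)
pong(20) = ping(19)
ping(19) = pong(18)
pong(18) = ping(17)
ping(17) = pong(16)
pong(16) = ping(15)
ping(15) = pong(14)
pong(14) = ping(13)
ping(13) = pong(12)
pong(12) = ping(11)
ping(11) = pong(10)
pong(10) = ping(9)
ping(9) = pong(8)
pong(8) = ping(7)
ping(7) = pong(6)
pong(6) = ping(5)
ping(5) = pong(4)
pong(4) = ping(3)
ping(3) = pong(2)
pong(2) = ping(1)
ping(1) = pong(0)
pong(0) = 0  (base case)
Result: 0

0


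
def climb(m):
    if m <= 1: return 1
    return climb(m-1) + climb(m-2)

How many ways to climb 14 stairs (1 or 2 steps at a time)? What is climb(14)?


Building up from base cases:
climb(0) = 1
climb(1) = 1
climb(2) = climb(1) + climb(0) = 1 + 1 = 2
climb(3) = climb(2) + climb(1) = 2 + 1 = 3
climb(4) = climb(3) + climb(2) = 3 + 2 = 5
climb(5) = climb(4) + climb(3) = 5 + 3 = 8
climb(6) = climb(5) + climb(4) = 8 + 5 = 13
climb(7) = climb(6) + climb(5) = 13 + 8 = 21
climb(8) = climb(7) + climb(6) = 21 + 13 = 34
climb(9) = climb(8) + climb(7) = 34 + 21 = 55
climb(10) = climb(9) + climb(8) = 55 + 34 = 89
climb(11) = climb(10) + climb(9) = 89 + 55 = 144
climb(12) = climb(11) + climb(10) = 144 + 89 = 233
climb(13) = climb(12) + climb(11) = 233 + 144 = 377
climb(14) = climb(13) + climb(12) = 377 + 233 = 610

610


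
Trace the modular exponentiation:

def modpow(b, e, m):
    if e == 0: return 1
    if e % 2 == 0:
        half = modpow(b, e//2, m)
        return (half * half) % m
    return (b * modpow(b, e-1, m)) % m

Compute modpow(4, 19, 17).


modpow(4, 19, 17): e is odd, compute modpow(4, 18, 17)
  modpow(4, 18, 17): e is even, compute modpow(4, 9, 17)
    modpow(4, 9, 17): e is odd, compute modpow(4, 8, 17)
      modpow(4, 8, 17): e is even, compute modpow(4, 4, 17)
        modpow(4, 4, 17): e is even, compute modpow(4, 2, 17)
          modpow(4, 2, 17): e is even, compute modpow(4, 1, 17)
          modpow(4, 1, 17): e is odd, compute modpow(4, 0, 17)
          modpow(4, 0, 17) = 1
          (4 * 1) % 17 = 4
          half=4, (4*4) % 17 = 16
        half=16, (16*16) % 17 = 1
      half=1, (1*1) % 17 = 1
    (4 * 1) % 17 = 4
  half=4, (4*4) % 17 = 16
(4 * 16) % 17 = 13

13


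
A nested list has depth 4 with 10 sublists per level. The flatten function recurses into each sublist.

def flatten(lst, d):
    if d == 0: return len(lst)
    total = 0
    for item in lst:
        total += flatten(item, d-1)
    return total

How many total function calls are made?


At depth 0 (root): 1 call
At depth 1: each of 1 parents calls flatten on 10 children = 10 calls
At depth 2: each of 10 parents calls flatten on 10 children = 100 calls
At depth 3: each of 100 parents calls flatten on 10 children = 1000 calls
At depth 4: each of 1000 parents calls flatten on 10 children = 10000 calls
Total: 1 + 10 + 100 + 1000 + 10000 = 11111

11111


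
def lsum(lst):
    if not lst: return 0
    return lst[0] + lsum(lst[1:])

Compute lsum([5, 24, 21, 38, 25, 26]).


lsum([5, 24, 21, 38, 25, 26]) = 5 + lsum([24, 21, 38, 25, 26])
lsum([24, 21, 38, 25, 26]) = 24 + lsum([21, 38, 25, 26])
lsum([21, 38, 25, 26]) = 21 + lsum([38, 25, 26])
lsum([38, 25, 26]) = 38 + lsum([25, 26])
lsum([25, 26]) = 25 + lsum([26])
lsum([26]) = 26 + lsum([])
lsum([]) = 0  (base case)
Total: 5 + 24 + 21 + 38 + 25 + 26 + 0 = 139

139


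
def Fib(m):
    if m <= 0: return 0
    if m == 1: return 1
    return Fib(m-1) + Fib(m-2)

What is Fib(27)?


Computing Fib(27) bottom-up:
Fib(0) = 0
Fib(1) = 1
Fib(2) = Fib(1) + Fib(0) = 1 + 0 = 1
Fib(3) = Fib(2) + Fib(1) = 1 + 1 = 2
Fib(4) = Fib(3) + Fib(2) = 2 + 1 = 3
Fib(5) = Fib(4) + Fib(3) = 3 + 2 = 5
Fib(6) = Fib(5) + Fib(4) = 5 + 3 = 8
Fib(7) = Fib(6) + Fib(5) = 8 + 5 = 13
Fib(8) = Fib(7) + Fib(6) = 13 + 8 = 21
Fib(9) = Fib(8) + Fib(7) = 21 + 13 = 34
Fib(10) = Fib(9) + Fib(8) = 34 + 21 = 55
Fib(11) = Fib(10) + Fib(9) = 55 + 34 = 89
Fib(12) = Fib(11) + Fib(10) = 89 + 55 = 144
Fib(13) = Fib(12) + Fib(11) = 144 + 89 = 233
Fib(14) = Fib(13) + Fib(12) = 233 + 144 = 377
Fib(15) = Fib(14) + Fib(13) = 377 + 233 = 610
Fib(16) = Fib(15) + Fib(14) = 610 + 377 = 987
Fib(17) = Fib(16) + Fib(15) = 987 + 610 = 1597
Fib(18) = Fib(17) + Fib(16) = 1597 + 987 = 2584
Fib(19) = Fib(18) + Fib(17) = 2584 + 1597 = 4181
Fib(20) = Fib(19) + Fib(18) = 4181 + 2584 = 6765
Fib(21) = Fib(20) + Fib(19) = 6765 + 4181 = 10946
Fib(22) = Fib(21) + Fib(20) = 10946 + 6765 = 17711
Fib(23) = Fib(22) + Fib(21) = 17711 + 10946 = 28657
Fib(24) = Fib(23) + Fib(22) = 28657 + 17711 = 46368
Fib(25) = Fib(24) + Fib(23) = 46368 + 28657 = 75025
Fib(26) = Fib(25) + Fib(24) = 75025 + 46368 = 121393
Fib(27) = Fib(26) + Fib(25) = 121393 + 75025 = 196418

196418


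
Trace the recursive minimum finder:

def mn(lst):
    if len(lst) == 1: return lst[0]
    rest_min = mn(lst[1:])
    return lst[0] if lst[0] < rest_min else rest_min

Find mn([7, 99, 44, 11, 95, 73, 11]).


mn([7, 99, 44, 11, 95, 73, 11]): compare 7 with mn([99, 44, 11, 95, 73, 11])
mn([99, 44, 11, 95, 73, 11]): compare 99 with mn([44, 11, 95, 73, 11])
mn([44, 11, 95, 73, 11]): compare 44 with mn([11, 95, 73, 11])
mn([11, 95, 73, 11]): compare 11 with mn([95, 73, 11])
mn([95, 73, 11]): compare 95 with mn([73, 11])
mn([73, 11]): compare 73 with mn([11])
mn([11]) = 11  (base case)
Compare 73 with 11 -> 11
Compare 95 with 11 -> 11
Compare 11 with 11 -> 11
Compare 44 with 11 -> 11
Compare 99 with 11 -> 11
Compare 7 with 11 -> 7

7


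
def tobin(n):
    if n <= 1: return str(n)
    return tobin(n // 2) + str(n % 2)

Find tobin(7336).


tobin(7336) = tobin(3668) + '0'
tobin(3668) = tobin(1834) + '0'
tobin(1834) = tobin(917) + '0'
tobin(917) = tobin(458) + '1'
tobin(458) = tobin(229) + '0'
tobin(229) = tobin(114) + '1'
tobin(114) = tobin(57) + '0'
tobin(57) = tobin(28) + '1'
tobin(28) = tobin(14) + '0'
tobin(14) = tobin(7) + '0'
tobin(7) = tobin(3) + '1'
tobin(3) = tobin(1) + '1'
tobin(1) = '1'  (base case)
Concatenating: '1' + '1' + '1' + '0' + '0' + '1' + '0' + '1' + '0' + '1' + '0' + '0' + '0' = '1110010101000'

1110010101000


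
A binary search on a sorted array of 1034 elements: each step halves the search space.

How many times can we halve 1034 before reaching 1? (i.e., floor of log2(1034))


1034 / 2 = 517
517 / 2 = 258
258 / 2 = 129
129 / 2 = 64
64 / 2 = 32
32 / 2 = 16
16 / 2 = 8
8 / 2 = 4
4 / 2 = 2
2 / 2 = 1
Reached 1 after 10 halvings

10


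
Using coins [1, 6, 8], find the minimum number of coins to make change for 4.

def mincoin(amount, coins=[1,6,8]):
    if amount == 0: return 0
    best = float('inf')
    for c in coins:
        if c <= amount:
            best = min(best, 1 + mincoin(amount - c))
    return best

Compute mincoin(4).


Building up with DP:
mincoin(0) = 0
mincoin(1) = min(1+mincoin(0)=1+0=1) = 1
mincoin(2) = min(1+mincoin(1)=1+1=2) = 2
mincoin(3) = min(1+mincoin(2)=1+2=3) = 3
mincoin(4) = min(1+mincoin(3)=1+3=4) = 4

4


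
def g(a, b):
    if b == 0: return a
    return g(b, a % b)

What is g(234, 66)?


g(234, 66) = g(66, 36)
g(66, 36) = g(36, 30)
g(36, 30) = g(30, 6)
g(30, 6) = g(6, 0)
g(6, 0) = 6  (base case)

6


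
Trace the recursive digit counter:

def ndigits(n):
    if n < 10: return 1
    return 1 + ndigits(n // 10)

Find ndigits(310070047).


ndigits(310070047) = 1 + ndigits(31007004)
ndigits(31007004) = 1 + ndigits(3100700)
ndigits(3100700) = 1 + ndigits(310070)
ndigits(310070) = 1 + ndigits(31007)
ndigits(31007) = 1 + ndigits(3100)
ndigits(3100) = 1 + ndigits(310)
ndigits(310) = 1 + ndigits(31)
ndigits(31) = 1 + ndigits(3)
ndigits(3) = 1  (base case: 3 < 10)
Unwinding: 1 + 1 + 1 + 1 + 1 + 1 + 1 + 1 + 1 = 9

9


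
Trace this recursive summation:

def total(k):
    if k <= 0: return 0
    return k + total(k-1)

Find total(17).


total(17)
= 17 + 16 + 15 + 14 + 13 + 12 + 11 + 10 + 9 + 8 + 7 + 6 + 5 + 4 + 3 + 2 + 1 + total(0)
= 17 + 16 + 15 + 14 + 13 + 12 + 11 + 10 + 9 + 8 + 7 + 6 + 5 + 4 + 3 + 2 + 1 + 0
= 153

153


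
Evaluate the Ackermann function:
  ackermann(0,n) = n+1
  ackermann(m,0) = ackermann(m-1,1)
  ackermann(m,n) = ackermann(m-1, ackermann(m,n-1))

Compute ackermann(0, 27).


ackermann(0, 27) = 28
Result: ackermann(0, 27) = 28

28


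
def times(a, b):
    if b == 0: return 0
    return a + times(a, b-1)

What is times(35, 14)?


times(35, 14) = 35 + times(35, 13)
times(35, 13) = 35 + times(35, 12)
times(35, 12) = 35 + times(35, 11)
times(35, 11) = 35 + times(35, 10)
times(35, 10) = 35 + times(35, 9)
times(35, 9) = 35 + times(35, 8)
times(35, 8) = 35 + times(35, 7)
times(35, 7) = 35 + times(35, 6)
times(35, 6) = 35 + times(35, 5)
times(35, 5) = 35 + times(35, 4)
times(35, 4) = 35 + times(35, 3)
times(35, 3) = 35 + times(35, 2)
times(35, 2) = 35 + times(35, 1)
times(35, 1) = 35 + times(35, 0)
times(35, 0) = 0  (base case)
Total: 35 + 35 + 35 + 35 + 35 + 35 + 35 + 35 + 35 + 35 + 35 + 35 + 35 + 35 + 0 = 490

490


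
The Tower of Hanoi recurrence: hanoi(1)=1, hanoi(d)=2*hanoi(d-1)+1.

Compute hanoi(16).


hanoi(16) = 2 * hanoi(15) + 1
hanoi(15) = 2 * hanoi(14) + 1
hanoi(14) = 2 * hanoi(13) + 1
hanoi(13) = 2 * hanoi(12) + 1
hanoi(12) = 2 * hanoi(11) + 1
hanoi(11) = 2 * hanoi(10) + 1
hanoi(10) = 2 * hanoi(9) + 1
hanoi(9) = 2 * hanoi(8) + 1
hanoi(8) = 2 * hanoi(7) + 1
hanoi(7) = 2 * hanoi(6) + 1
hanoi(6) = 2 * hanoi(5) + 1
hanoi(5) = 2 * hanoi(4) + 1
hanoi(4) = 2 * hanoi(3) + 1
hanoi(3) = 2 * hanoi(2) + 1
hanoi(2) = 2 * hanoi(1) + 1
hanoi(1) = 1  (base case)
hanoi(2) = 2 * 1 + 1 = 3
hanoi(3) = 2 * 3 + 1 = 7
hanoi(4) = 2 * 7 + 1 = 15
hanoi(5) = 2 * 15 + 1 = 31
hanoi(6) = 2 * 31 + 1 = 63
hanoi(7) = 2 * 63 + 1 = 127
hanoi(8) = 2 * 127 + 1 = 255
hanoi(9) = 2 * 255 + 1 = 511
hanoi(10) = 2 * 511 + 1 = 1023
hanoi(11) = 2 * 1023 + 1 = 2047
hanoi(12) = 2 * 2047 + 1 = 4095
hanoi(13) = 2 * 4095 + 1 = 8191
hanoi(14) = 2 * 8191 + 1 = 16383
hanoi(15) = 2 * 16383 + 1 = 32767
hanoi(16) = 2 * 32767 + 1 = 65535

65535


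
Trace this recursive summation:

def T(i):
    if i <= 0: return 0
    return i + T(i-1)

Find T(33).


T(33)
= 33 + 32 + 31 + 30 + 29 + 28 + 27 + 26 + 25 + 24 + 23 + 22 + 21 + 20 + 19 + 18 + 17 + 16 + 15 + 14 + 13 + 12 + 11 + 10 + 9 + 8 + 7 + 6 + 5 + 4 + 3 + 2 + 1 + T(0)
= 33 + 32 + 31 + 30 + 29 + 28 + 27 + 26 + 25 + 24 + 23 + 22 + 21 + 20 + 19 + 18 + 17 + 16 + 15 + 14 + 13 + 12 + 11 + 10 + 9 + 8 + 7 + 6 + 5 + 4 + 3 + 2 + 1 + 0
= 561

561


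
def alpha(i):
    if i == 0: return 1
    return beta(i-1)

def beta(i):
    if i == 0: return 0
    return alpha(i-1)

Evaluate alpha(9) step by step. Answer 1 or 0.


alpha(9) = beta(8)
beta(8) = alpha(7)
alpha(7) = beta(6)
beta(6) = alpha(5)
alpha(5) = beta(4)
beta(4) = alpha(3)
alpha(3) = beta(2)
beta(2) = alpha(1)
alpha(1) = beta(0)
beta(0) = 0  (base case)
Result: 0

0


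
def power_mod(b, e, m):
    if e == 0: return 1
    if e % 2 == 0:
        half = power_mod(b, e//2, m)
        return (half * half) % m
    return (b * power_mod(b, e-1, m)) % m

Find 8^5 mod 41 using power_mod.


power_mod(8, 5, 41): e is odd, compute power_mod(8, 4, 41)
  power_mod(8, 4, 41): e is even, compute power_mod(8, 2, 41)
    power_mod(8, 2, 41): e is even, compute power_mod(8, 1, 41)
      power_mod(8, 1, 41): e is odd, compute power_mod(8, 0, 41)
        power_mod(8, 0, 41) = 1
      (8 * 1) % 41 = 8
    half=8, (8*8) % 41 = 23
  half=23, (23*23) % 41 = 37
(8 * 37) % 41 = 9

9


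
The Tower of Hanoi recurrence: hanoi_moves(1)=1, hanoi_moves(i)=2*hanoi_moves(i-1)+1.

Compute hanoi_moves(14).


hanoi_moves(14) = 2 * hanoi_moves(13) + 1
hanoi_moves(13) = 2 * hanoi_moves(12) + 1
hanoi_moves(12) = 2 * hanoi_moves(11) + 1
hanoi_moves(11) = 2 * hanoi_moves(10) + 1
hanoi_moves(10) = 2 * hanoi_moves(9) + 1
hanoi_moves(9) = 2 * hanoi_moves(8) + 1
hanoi_moves(8) = 2 * hanoi_moves(7) + 1
hanoi_moves(7) = 2 * hanoi_moves(6) + 1
hanoi_moves(6) = 2 * hanoi_moves(5) + 1
hanoi_moves(5) = 2 * hanoi_moves(4) + 1
hanoi_moves(4) = 2 * hanoi_moves(3) + 1
hanoi_moves(3) = 2 * hanoi_moves(2) + 1
hanoi_moves(2) = 2 * hanoi_moves(1) + 1
hanoi_moves(1) = 1  (base case)
hanoi_moves(2) = 2 * 1 + 1 = 3
hanoi_moves(3) = 2 * 3 + 1 = 7
hanoi_moves(4) = 2 * 7 + 1 = 15
hanoi_moves(5) = 2 * 15 + 1 = 31
hanoi_moves(6) = 2 * 31 + 1 = 63
hanoi_moves(7) = 2 * 63 + 1 = 127
hanoi_moves(8) = 2 * 127 + 1 = 255
hanoi_moves(9) = 2 * 255 + 1 = 511
hanoi_moves(10) = 2 * 511 + 1 = 1023
hanoi_moves(11) = 2 * 1023 + 1 = 2047
hanoi_moves(12) = 2 * 2047 + 1 = 4095
hanoi_moves(13) = 2 * 4095 + 1 = 8191
hanoi_moves(14) = 2 * 8191 + 1 = 16383

16383


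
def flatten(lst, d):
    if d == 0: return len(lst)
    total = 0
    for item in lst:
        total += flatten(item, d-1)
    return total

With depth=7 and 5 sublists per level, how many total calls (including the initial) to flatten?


At depth 0 (root): 1 call
At depth 1: each of 1 parents calls flatten on 5 children = 5 calls
At depth 2: each of 5 parents calls flatten on 5 children = 25 calls
At depth 3: each of 25 parents calls flatten on 5 children = 125 calls
At depth 4: each of 125 parents calls flatten on 5 children = 625 calls
At depth 5: each of 625 parents calls flatten on 5 children = 3125 calls
At depth 6: each of 3125 parents calls flatten on 5 children = 15625 calls
At depth 7: each of 15625 parents calls flatten on 5 children = 78125 calls
Total: 1 + 5 + 25 + 125 + 625 + 3125 + 15625 + 78125 = 97656

97656


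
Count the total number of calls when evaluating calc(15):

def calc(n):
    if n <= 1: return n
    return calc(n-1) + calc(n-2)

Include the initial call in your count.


Let C(n) = total calls for calc(n)
C(0) = 1, C(1) = 1
C(2) = 1 + C(1) + C(0) = 1 + 1 + 1 = 3
C(3) = 1 + C(2) + C(1) = 1 + 3 + 1 = 5
C(4) = 1 + C(3) + C(2) = 1 + 5 + 3 = 9
C(5) = 1 + C(4) + C(3) = 1 + 9 + 5 = 15
C(6) = 1 + C(5) + C(4) = 1 + 15 + 9 = 25
C(7) = 1 + C(6) + C(5) = 1 + 25 + 15 = 41
C(8) = 1 + C(7) + C(6) = 1 + 41 + 25 = 67
C(9) = 1 + C(8) + C(7) = 1 + 67 + 41 = 109
C(10) = 1 + C(9) + C(8) = 1 + 109 + 67 = 177
C(11) = 1 + C(10) + C(9) = 1 + 177 + 109 = 287
C(12) = 1 + C(11) + C(10) = 1 + 287 + 177 = 465
C(13) = 1 + C(12) + C(11) = 1 + 465 + 287 = 753
C(14) = 1 + C(13) + C(12) = 1 + 753 + 465 = 1219
C(15) = 1 + C(14) + C(13) = 1 + 1219 + 753 = 1973

1973


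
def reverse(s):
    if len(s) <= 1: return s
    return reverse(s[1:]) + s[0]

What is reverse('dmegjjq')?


reverse('dmegjjq') = reverse('megjjq') + 'd'
reverse('megjjq') = reverse('egjjq') + 'm'
reverse('egjjq') = reverse('gjjq') + 'e'
reverse('gjjq') = reverse('jjq') + 'g'
reverse('jjq') = reverse('jq') + 'j'
reverse('jq') = reverse('q') + 'j'
reverse('q') = 'q'  (base case)
Concatenating: 'q' + 'j' + 'j' + 'g' + 'e' + 'm' + 'd' = 'qjjgemd'

qjjgemd


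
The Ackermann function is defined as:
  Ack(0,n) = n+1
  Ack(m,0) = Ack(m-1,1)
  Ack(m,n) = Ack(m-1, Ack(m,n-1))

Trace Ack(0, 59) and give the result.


Ack(0, 59) = 60
Result: Ack(0, 59) = 60

60


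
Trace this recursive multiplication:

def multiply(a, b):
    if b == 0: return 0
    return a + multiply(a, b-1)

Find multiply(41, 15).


multiply(41, 15) = 41 + multiply(41, 14)
multiply(41, 14) = 41 + multiply(41, 13)
multiply(41, 13) = 41 + multiply(41, 12)
multiply(41, 12) = 41 + multiply(41, 11)
multiply(41, 11) = 41 + multiply(41, 10)
multiply(41, 10) = 41 + multiply(41, 9)
multiply(41, 9) = 41 + multiply(41, 8)
multiply(41, 8) = 41 + multiply(41, 7)
multiply(41, 7) = 41 + multiply(41, 6)
multiply(41, 6) = 41 + multiply(41, 5)
multiply(41, 5) = 41 + multiply(41, 4)
multiply(41, 4) = 41 + multiply(41, 3)
multiply(41, 3) = 41 + multiply(41, 2)
multiply(41, 2) = 41 + multiply(41, 1)
multiply(41, 1) = 41 + multiply(41, 0)
multiply(41, 0) = 0  (base case)
Total: 41 + 41 + 41 + 41 + 41 + 41 + 41 + 41 + 41 + 41 + 41 + 41 + 41 + 41 + 41 + 0 = 615

615


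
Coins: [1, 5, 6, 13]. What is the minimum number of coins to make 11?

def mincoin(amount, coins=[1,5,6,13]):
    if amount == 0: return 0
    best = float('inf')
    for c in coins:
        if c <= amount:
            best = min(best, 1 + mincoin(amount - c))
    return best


Building up with DP:
mincoin(0) = 0
mincoin(1) = min(1+mincoin(0)=1+0=1) = 1
mincoin(2) = min(1+mincoin(1)=1+1=2) = 2
mincoin(3) = min(1+mincoin(2)=1+2=3) = 3
mincoin(4) = min(1+mincoin(3)=1+3=4) = 4
mincoin(5) = min(1+mincoin(4)=1+4=5, 1+mincoin(0)=1+0=1) = 1
mincoin(6) = min(1+mincoin(5)=1+1=2, 1+mincoin(1)=1+1=2, 1+mincoin(0)=1+0=1) = 1
mincoin(7) = min(1+mincoin(6)=1+1=2, 1+mincoin(2)=1+2=3, 1+mincoin(1)=1+1=2) = 2
mincoin(8) = min(1+mincoin(7)=1+2=3, 1+mincoin(3)=1+3=4, 1+mincoin(2)=1+2=3) = 3
mincoin(9) = min(1+mincoin(8)=1+3=4, 1+mincoin(4)=1+4=5, 1+mincoin(3)=1+3=4) = 4
mincoin(10) = min(1+mincoin(9)=1+4=5, 1+mincoin(5)=1+1=2, 1+mincoin(4)=1+4=5) = 2
mincoin(11) = min(1+mincoin(10)=1+2=3, 1+mincoin(6)=1+1=2, 1+mincoin(5)=1+1=2) = 2

2


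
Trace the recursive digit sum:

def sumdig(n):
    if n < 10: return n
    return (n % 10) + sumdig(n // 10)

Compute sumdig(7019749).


sumdig(7019749) = 9 + sumdig(701974)
sumdig(701974) = 4 + sumdig(70197)
sumdig(70197) = 7 + sumdig(7019)
sumdig(7019) = 9 + sumdig(701)
sumdig(701) = 1 + sumdig(70)
sumdig(70) = 0 + sumdig(7)
sumdig(7) = 7  (base case)
Total: 9 + 4 + 7 + 9 + 1 + 0 + 7 = 37

37


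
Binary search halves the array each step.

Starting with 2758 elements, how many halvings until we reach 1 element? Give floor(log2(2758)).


2758 / 2 = 1379
1379 / 2 = 689
689 / 2 = 344
344 / 2 = 172
172 / 2 = 86
86 / 2 = 43
43 / 2 = 21
21 / 2 = 10
10 / 2 = 5
5 / 2 = 2
2 / 2 = 1
Reached 1 after 11 halvings

11


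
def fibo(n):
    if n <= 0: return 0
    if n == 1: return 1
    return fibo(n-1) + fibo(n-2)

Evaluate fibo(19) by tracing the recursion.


Computing fibo(19) bottom-up:
fibo(0) = 0
fibo(1) = 1
fibo(2) = fibo(1) + fibo(0) = 1 + 0 = 1
fibo(3) = fibo(2) + fibo(1) = 1 + 1 = 2
fibo(4) = fibo(3) + fibo(2) = 2 + 1 = 3
fibo(5) = fibo(4) + fibo(3) = 3 + 2 = 5
fibo(6) = fibo(5) + fibo(4) = 5 + 3 = 8
fibo(7) = fibo(6) + fibo(5) = 8 + 5 = 13
fibo(8) = fibo(7) + fibo(6) = 13 + 8 = 21
fibo(9) = fibo(8) + fibo(7) = 21 + 13 = 34
fibo(10) = fibo(9) + fibo(8) = 34 + 21 = 55
fibo(11) = fibo(10) + fibo(9) = 55 + 34 = 89
fibo(12) = fibo(11) + fibo(10) = 89 + 55 = 144
fibo(13) = fibo(12) + fibo(11) = 144 + 89 = 233
fibo(14) = fibo(13) + fibo(12) = 233 + 144 = 377
fibo(15) = fibo(14) + fibo(13) = 377 + 233 = 610
fibo(16) = fibo(15) + fibo(14) = 610 + 377 = 987
fibo(17) = fibo(16) + fibo(15) = 987 + 610 = 1597
fibo(18) = fibo(17) + fibo(16) = 1597 + 987 = 2584
fibo(19) = fibo(18) + fibo(17) = 2584 + 1597 = 4181

4181


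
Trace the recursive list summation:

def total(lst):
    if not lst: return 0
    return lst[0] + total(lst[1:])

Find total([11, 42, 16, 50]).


total([11, 42, 16, 50]) = 11 + total([42, 16, 50])
total([42, 16, 50]) = 42 + total([16, 50])
total([16, 50]) = 16 + total([50])
total([50]) = 50 + total([])
total([]) = 0  (base case)
Total: 11 + 42 + 16 + 50 + 0 = 119

119


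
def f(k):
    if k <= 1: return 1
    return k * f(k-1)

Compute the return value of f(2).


f(2)
= 2 * f(1)
= 2 * 1
= 2

2


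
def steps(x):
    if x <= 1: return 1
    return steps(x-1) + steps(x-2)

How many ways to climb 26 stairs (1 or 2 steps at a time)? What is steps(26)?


Building up from base cases:
steps(0) = 1
steps(1) = 1
steps(2) = steps(1) + steps(0) = 1 + 1 = 2
steps(3) = steps(2) + steps(1) = 2 + 1 = 3
steps(4) = steps(3) + steps(2) = 3 + 2 = 5
steps(5) = steps(4) + steps(3) = 5 + 3 = 8
steps(6) = steps(5) + steps(4) = 8 + 5 = 13
steps(7) = steps(6) + steps(5) = 13 + 8 = 21
steps(8) = steps(7) + steps(6) = 21 + 13 = 34
steps(9) = steps(8) + steps(7) = 34 + 21 = 55
steps(10) = steps(9) + steps(8) = 55 + 34 = 89
steps(11) = steps(10) + steps(9) = 89 + 55 = 144
steps(12) = steps(11) + steps(10) = 144 + 89 = 233
steps(13) = steps(12) + steps(11) = 233 + 144 = 377
steps(14) = steps(13) + steps(12) = 377 + 233 = 610
steps(15) = steps(14) + steps(13) = 610 + 377 = 987
steps(16) = steps(15) + steps(14) = 987 + 610 = 1597
steps(17) = steps(16) + steps(15) = 1597 + 987 = 2584
steps(18) = steps(17) + steps(16) = 2584 + 1597 = 4181
steps(19) = steps(18) + steps(17) = 4181 + 2584 = 6765
steps(20) = steps(19) + steps(18) = 6765 + 4181 = 10946
steps(21) = steps(20) + steps(19) = 10946 + 6765 = 17711
steps(22) = steps(21) + steps(20) = 17711 + 10946 = 28657
steps(23) = steps(22) + steps(21) = 28657 + 17711 = 46368
steps(24) = steps(23) + steps(22) = 46368 + 28657 = 75025
steps(25) = steps(24) + steps(23) = 75025 + 46368 = 121393
steps(26) = steps(25) + steps(24) = 121393 + 75025 = 196418

196418


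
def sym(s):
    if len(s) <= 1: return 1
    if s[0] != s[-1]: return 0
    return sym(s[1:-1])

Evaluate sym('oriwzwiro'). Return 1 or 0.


sym('oriwzwiro'): s[0]='o' == s[-1]='o' -> check sym('riwzwir')
sym('riwzwir'): s[0]='r' == s[-1]='r' -> check sym('iwzwi')
sym('iwzwi'): s[0]='i' == s[-1]='i' -> check sym('wzw')
sym('wzw'): s[0]='w' == s[-1]='w' -> check sym('z')
sym('z'): len <= 1 -> return 1  (base case)
Result: 1 (palindrome)

1


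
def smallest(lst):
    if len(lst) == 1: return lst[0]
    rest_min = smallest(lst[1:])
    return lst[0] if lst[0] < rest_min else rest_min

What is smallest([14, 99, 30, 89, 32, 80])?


smallest([14, 99, 30, 89, 32, 80]): compare 14 with smallest([99, 30, 89, 32, 80])
smallest([99, 30, 89, 32, 80]): compare 99 with smallest([30, 89, 32, 80])
smallest([30, 89, 32, 80]): compare 30 with smallest([89, 32, 80])
smallest([89, 32, 80]): compare 89 with smallest([32, 80])
smallest([32, 80]): compare 32 with smallest([80])
smallest([80]) = 80  (base case)
Compare 32 with 80 -> 32
Compare 89 with 32 -> 32
Compare 30 with 32 -> 30
Compare 99 with 30 -> 30
Compare 14 with 30 -> 14

14


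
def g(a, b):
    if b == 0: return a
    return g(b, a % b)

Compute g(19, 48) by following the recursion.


g(19, 48) = g(48, 19)
g(48, 19) = g(19, 10)
g(19, 10) = g(10, 9)
g(10, 9) = g(9, 1)
g(9, 1) = g(1, 0)
g(1, 0) = 1  (base case)

1


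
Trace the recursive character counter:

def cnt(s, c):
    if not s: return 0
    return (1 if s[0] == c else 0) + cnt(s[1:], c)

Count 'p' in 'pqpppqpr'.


s[0]='p' == 'p' -> 1
s[0]='q' != 'p' -> 0
s[0]='p' == 'p' -> 1
s[0]='p' == 'p' -> 1
s[0]='p' == 'p' -> 1
s[0]='q' != 'p' -> 0
s[0]='p' == 'p' -> 1
s[0]='r' != 'p' -> 0
Sum: 1 + 0 + 1 + 1 + 1 + 0 + 1 + 0 = 5

5


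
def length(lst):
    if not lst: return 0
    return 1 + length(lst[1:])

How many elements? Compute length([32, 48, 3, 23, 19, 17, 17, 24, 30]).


length([32, 48, 3, 23, 19, 17, 17, 24, 30]) = 1 + length([48, 3, 23, 19, 17, 17, 24, 30])
length([48, 3, 23, 19, 17, 17, 24, 30]) = 1 + length([3, 23, 19, 17, 17, 24, 30])
length([3, 23, 19, 17, 17, 24, 30]) = 1 + length([23, 19, 17, 17, 24, 30])
length([23, 19, 17, 17, 24, 30]) = 1 + length([19, 17, 17, 24, 30])
length([19, 17, 17, 24, 30]) = 1 + length([17, 17, 24, 30])
length([17, 17, 24, 30]) = 1 + length([17, 24, 30])
length([17, 24, 30]) = 1 + length([24, 30])
length([24, 30]) = 1 + length([30])
length([30]) = 1 + length([])
length([]) = 0  (base case)
Unwinding: 1 + 1 + 1 + 1 + 1 + 1 + 1 + 1 + 1 + 0 = 9

9
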